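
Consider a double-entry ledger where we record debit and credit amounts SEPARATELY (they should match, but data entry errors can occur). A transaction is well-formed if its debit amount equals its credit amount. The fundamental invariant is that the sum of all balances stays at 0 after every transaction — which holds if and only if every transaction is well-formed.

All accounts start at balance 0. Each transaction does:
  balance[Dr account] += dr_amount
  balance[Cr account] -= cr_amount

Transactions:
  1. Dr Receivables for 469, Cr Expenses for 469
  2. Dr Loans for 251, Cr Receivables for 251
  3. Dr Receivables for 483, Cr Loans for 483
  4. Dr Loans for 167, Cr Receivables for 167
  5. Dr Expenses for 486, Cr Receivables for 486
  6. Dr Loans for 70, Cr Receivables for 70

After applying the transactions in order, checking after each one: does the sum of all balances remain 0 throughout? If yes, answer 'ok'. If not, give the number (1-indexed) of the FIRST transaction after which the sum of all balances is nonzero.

Answer: ok

Derivation:
After txn 1: dr=469 cr=469 sum_balances=0
After txn 2: dr=251 cr=251 sum_balances=0
After txn 3: dr=483 cr=483 sum_balances=0
After txn 4: dr=167 cr=167 sum_balances=0
After txn 5: dr=486 cr=486 sum_balances=0
After txn 6: dr=70 cr=70 sum_balances=0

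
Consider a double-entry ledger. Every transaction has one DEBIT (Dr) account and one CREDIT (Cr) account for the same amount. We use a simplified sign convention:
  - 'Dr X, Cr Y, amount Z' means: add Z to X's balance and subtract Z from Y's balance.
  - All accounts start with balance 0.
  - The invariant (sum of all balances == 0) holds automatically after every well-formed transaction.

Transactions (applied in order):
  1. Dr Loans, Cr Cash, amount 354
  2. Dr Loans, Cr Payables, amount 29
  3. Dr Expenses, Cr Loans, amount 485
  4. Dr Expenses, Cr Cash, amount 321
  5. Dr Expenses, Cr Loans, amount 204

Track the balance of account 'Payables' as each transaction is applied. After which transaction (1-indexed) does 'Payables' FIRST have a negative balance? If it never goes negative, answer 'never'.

After txn 1: Payables=0
After txn 2: Payables=-29

Answer: 2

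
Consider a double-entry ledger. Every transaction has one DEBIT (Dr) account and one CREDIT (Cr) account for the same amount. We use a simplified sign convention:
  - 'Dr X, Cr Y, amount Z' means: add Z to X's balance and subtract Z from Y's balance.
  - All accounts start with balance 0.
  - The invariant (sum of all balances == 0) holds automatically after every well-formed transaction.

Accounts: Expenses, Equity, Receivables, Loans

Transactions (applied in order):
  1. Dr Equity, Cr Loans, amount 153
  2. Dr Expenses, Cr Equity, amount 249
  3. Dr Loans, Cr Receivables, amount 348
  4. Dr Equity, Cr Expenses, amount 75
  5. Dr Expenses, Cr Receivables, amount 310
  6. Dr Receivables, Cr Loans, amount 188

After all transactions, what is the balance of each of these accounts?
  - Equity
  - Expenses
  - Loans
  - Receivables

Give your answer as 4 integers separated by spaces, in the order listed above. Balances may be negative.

Answer: -21 484 7 -470

Derivation:
After txn 1 (Dr Equity, Cr Loans, amount 153): Equity=153 Loans=-153
After txn 2 (Dr Expenses, Cr Equity, amount 249): Equity=-96 Expenses=249 Loans=-153
After txn 3 (Dr Loans, Cr Receivables, amount 348): Equity=-96 Expenses=249 Loans=195 Receivables=-348
After txn 4 (Dr Equity, Cr Expenses, amount 75): Equity=-21 Expenses=174 Loans=195 Receivables=-348
After txn 5 (Dr Expenses, Cr Receivables, amount 310): Equity=-21 Expenses=484 Loans=195 Receivables=-658
After txn 6 (Dr Receivables, Cr Loans, amount 188): Equity=-21 Expenses=484 Loans=7 Receivables=-470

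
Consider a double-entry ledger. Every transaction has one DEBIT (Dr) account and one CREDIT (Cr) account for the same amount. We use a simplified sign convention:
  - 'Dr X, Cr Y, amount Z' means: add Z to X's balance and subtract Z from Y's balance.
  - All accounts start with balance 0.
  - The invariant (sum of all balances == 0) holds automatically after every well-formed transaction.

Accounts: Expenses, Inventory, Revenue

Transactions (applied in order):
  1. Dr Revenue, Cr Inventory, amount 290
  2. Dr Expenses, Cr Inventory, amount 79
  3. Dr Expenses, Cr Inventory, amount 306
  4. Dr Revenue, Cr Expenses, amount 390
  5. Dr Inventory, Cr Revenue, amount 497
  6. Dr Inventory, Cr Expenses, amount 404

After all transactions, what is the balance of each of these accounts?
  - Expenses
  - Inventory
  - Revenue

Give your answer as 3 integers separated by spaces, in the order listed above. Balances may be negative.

Answer: -409 226 183

Derivation:
After txn 1 (Dr Revenue, Cr Inventory, amount 290): Inventory=-290 Revenue=290
After txn 2 (Dr Expenses, Cr Inventory, amount 79): Expenses=79 Inventory=-369 Revenue=290
After txn 3 (Dr Expenses, Cr Inventory, amount 306): Expenses=385 Inventory=-675 Revenue=290
After txn 4 (Dr Revenue, Cr Expenses, amount 390): Expenses=-5 Inventory=-675 Revenue=680
After txn 5 (Dr Inventory, Cr Revenue, amount 497): Expenses=-5 Inventory=-178 Revenue=183
After txn 6 (Dr Inventory, Cr Expenses, amount 404): Expenses=-409 Inventory=226 Revenue=183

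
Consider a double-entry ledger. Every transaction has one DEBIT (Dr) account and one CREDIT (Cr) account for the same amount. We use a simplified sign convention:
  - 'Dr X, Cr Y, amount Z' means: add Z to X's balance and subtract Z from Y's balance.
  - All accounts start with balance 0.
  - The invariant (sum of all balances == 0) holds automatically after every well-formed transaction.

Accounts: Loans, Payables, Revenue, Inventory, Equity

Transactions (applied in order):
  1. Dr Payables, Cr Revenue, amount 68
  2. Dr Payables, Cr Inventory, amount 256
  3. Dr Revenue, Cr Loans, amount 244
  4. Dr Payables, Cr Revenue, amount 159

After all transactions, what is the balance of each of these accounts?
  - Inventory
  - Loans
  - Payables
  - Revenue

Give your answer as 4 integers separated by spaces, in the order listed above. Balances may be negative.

After txn 1 (Dr Payables, Cr Revenue, amount 68): Payables=68 Revenue=-68
After txn 2 (Dr Payables, Cr Inventory, amount 256): Inventory=-256 Payables=324 Revenue=-68
After txn 3 (Dr Revenue, Cr Loans, amount 244): Inventory=-256 Loans=-244 Payables=324 Revenue=176
After txn 4 (Dr Payables, Cr Revenue, amount 159): Inventory=-256 Loans=-244 Payables=483 Revenue=17

Answer: -256 -244 483 17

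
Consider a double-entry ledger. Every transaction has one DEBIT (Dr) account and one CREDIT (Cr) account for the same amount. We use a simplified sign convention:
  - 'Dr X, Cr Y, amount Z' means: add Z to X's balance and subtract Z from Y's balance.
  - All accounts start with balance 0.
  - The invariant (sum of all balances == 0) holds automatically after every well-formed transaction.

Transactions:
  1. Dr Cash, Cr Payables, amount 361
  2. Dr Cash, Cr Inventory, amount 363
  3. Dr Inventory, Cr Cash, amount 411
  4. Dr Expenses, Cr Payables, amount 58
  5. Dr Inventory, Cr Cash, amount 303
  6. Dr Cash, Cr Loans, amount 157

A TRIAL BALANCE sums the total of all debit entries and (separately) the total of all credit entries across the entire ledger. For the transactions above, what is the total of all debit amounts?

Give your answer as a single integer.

Answer: 1653

Derivation:
Txn 1: debit+=361
Txn 2: debit+=363
Txn 3: debit+=411
Txn 4: debit+=58
Txn 5: debit+=303
Txn 6: debit+=157
Total debits = 1653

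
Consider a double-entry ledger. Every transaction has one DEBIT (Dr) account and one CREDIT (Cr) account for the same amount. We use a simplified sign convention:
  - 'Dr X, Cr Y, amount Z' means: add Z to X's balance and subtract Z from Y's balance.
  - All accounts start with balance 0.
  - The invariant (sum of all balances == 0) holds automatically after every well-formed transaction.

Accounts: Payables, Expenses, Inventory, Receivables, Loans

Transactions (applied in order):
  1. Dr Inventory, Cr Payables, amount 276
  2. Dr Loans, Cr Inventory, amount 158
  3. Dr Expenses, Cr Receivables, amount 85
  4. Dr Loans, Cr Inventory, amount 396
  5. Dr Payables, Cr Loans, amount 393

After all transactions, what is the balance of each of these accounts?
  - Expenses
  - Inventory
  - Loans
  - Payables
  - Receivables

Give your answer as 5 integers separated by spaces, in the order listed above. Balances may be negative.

Answer: 85 -278 161 117 -85

Derivation:
After txn 1 (Dr Inventory, Cr Payables, amount 276): Inventory=276 Payables=-276
After txn 2 (Dr Loans, Cr Inventory, amount 158): Inventory=118 Loans=158 Payables=-276
After txn 3 (Dr Expenses, Cr Receivables, amount 85): Expenses=85 Inventory=118 Loans=158 Payables=-276 Receivables=-85
After txn 4 (Dr Loans, Cr Inventory, amount 396): Expenses=85 Inventory=-278 Loans=554 Payables=-276 Receivables=-85
After txn 5 (Dr Payables, Cr Loans, amount 393): Expenses=85 Inventory=-278 Loans=161 Payables=117 Receivables=-85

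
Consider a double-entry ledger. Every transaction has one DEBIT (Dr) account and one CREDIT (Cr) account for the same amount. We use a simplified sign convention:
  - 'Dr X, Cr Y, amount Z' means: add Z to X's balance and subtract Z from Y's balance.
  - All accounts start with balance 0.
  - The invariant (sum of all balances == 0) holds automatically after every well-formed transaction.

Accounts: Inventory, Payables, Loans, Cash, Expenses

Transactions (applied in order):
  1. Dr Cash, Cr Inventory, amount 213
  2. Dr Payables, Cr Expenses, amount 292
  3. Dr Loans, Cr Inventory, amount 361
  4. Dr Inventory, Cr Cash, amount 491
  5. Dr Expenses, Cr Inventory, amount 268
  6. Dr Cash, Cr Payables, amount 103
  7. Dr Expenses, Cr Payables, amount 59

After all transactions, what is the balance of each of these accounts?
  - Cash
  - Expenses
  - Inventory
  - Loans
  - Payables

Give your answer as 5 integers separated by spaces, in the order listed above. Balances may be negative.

Answer: -175 35 -351 361 130

Derivation:
After txn 1 (Dr Cash, Cr Inventory, amount 213): Cash=213 Inventory=-213
After txn 2 (Dr Payables, Cr Expenses, amount 292): Cash=213 Expenses=-292 Inventory=-213 Payables=292
After txn 3 (Dr Loans, Cr Inventory, amount 361): Cash=213 Expenses=-292 Inventory=-574 Loans=361 Payables=292
After txn 4 (Dr Inventory, Cr Cash, amount 491): Cash=-278 Expenses=-292 Inventory=-83 Loans=361 Payables=292
After txn 5 (Dr Expenses, Cr Inventory, amount 268): Cash=-278 Expenses=-24 Inventory=-351 Loans=361 Payables=292
After txn 6 (Dr Cash, Cr Payables, amount 103): Cash=-175 Expenses=-24 Inventory=-351 Loans=361 Payables=189
After txn 7 (Dr Expenses, Cr Payables, amount 59): Cash=-175 Expenses=35 Inventory=-351 Loans=361 Payables=130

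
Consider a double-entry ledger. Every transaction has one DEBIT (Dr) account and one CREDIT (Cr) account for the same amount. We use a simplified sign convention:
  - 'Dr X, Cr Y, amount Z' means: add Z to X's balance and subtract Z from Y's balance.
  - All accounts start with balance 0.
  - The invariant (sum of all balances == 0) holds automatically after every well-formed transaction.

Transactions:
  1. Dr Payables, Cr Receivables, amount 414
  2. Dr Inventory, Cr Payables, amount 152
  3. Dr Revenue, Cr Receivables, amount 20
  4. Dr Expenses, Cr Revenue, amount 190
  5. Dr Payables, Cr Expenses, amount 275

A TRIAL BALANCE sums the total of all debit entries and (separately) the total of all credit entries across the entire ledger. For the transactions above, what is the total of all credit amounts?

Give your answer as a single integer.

Answer: 1051

Derivation:
Txn 1: credit+=414
Txn 2: credit+=152
Txn 3: credit+=20
Txn 4: credit+=190
Txn 5: credit+=275
Total credits = 1051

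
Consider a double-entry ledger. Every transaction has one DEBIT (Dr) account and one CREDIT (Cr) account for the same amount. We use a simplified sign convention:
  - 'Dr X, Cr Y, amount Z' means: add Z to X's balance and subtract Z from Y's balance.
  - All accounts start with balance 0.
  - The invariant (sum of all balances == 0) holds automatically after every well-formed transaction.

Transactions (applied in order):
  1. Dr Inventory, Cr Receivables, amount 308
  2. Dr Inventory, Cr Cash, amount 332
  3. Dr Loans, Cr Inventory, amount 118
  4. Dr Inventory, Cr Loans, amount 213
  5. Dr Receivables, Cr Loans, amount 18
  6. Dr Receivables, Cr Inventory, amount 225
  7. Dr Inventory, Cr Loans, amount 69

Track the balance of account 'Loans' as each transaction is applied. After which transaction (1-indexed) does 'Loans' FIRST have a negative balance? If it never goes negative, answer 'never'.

After txn 1: Loans=0
After txn 2: Loans=0
After txn 3: Loans=118
After txn 4: Loans=-95

Answer: 4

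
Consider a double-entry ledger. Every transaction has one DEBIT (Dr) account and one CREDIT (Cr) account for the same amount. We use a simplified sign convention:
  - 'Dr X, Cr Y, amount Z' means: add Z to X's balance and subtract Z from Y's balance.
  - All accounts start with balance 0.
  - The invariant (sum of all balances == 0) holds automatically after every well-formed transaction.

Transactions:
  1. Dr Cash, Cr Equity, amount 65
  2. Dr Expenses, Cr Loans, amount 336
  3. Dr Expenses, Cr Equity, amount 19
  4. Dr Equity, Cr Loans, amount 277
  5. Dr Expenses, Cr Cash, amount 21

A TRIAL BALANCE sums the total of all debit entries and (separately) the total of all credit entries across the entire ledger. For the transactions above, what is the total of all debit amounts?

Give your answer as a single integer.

Txn 1: debit+=65
Txn 2: debit+=336
Txn 3: debit+=19
Txn 4: debit+=277
Txn 5: debit+=21
Total debits = 718

Answer: 718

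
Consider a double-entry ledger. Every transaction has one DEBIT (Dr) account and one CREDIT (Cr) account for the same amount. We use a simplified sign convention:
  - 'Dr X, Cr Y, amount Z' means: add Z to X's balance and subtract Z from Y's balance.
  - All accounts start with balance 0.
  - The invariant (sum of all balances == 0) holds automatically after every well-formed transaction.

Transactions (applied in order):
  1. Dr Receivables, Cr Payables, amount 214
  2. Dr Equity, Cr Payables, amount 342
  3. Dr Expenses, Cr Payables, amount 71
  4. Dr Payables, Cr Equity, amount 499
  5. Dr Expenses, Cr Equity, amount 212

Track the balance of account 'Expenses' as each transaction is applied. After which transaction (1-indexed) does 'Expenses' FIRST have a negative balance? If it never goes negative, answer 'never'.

After txn 1: Expenses=0
After txn 2: Expenses=0
After txn 3: Expenses=71
After txn 4: Expenses=71
After txn 5: Expenses=283

Answer: never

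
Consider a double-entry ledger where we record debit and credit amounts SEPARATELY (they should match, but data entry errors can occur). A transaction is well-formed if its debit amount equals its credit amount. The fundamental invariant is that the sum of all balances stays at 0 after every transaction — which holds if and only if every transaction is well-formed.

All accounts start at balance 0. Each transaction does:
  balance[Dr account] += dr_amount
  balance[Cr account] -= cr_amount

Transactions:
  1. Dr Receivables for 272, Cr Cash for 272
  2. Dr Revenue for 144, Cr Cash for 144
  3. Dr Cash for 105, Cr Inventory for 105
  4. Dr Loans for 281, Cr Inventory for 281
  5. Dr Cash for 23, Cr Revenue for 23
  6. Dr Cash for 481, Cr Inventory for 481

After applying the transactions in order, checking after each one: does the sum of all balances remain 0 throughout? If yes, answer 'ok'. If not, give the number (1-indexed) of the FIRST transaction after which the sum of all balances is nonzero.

After txn 1: dr=272 cr=272 sum_balances=0
After txn 2: dr=144 cr=144 sum_balances=0
After txn 3: dr=105 cr=105 sum_balances=0
After txn 4: dr=281 cr=281 sum_balances=0
After txn 5: dr=23 cr=23 sum_balances=0
After txn 6: dr=481 cr=481 sum_balances=0

Answer: ok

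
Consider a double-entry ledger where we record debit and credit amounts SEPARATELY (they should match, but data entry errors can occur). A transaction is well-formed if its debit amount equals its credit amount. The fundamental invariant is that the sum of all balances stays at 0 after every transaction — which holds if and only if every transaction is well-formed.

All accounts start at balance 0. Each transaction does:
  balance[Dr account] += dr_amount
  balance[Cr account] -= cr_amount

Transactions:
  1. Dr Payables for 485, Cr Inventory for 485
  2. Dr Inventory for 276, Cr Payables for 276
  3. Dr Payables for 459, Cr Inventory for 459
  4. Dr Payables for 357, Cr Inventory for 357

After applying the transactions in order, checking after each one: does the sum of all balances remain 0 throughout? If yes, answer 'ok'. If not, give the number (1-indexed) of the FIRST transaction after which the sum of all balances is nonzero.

After txn 1: dr=485 cr=485 sum_balances=0
After txn 2: dr=276 cr=276 sum_balances=0
After txn 3: dr=459 cr=459 sum_balances=0
After txn 4: dr=357 cr=357 sum_balances=0

Answer: ok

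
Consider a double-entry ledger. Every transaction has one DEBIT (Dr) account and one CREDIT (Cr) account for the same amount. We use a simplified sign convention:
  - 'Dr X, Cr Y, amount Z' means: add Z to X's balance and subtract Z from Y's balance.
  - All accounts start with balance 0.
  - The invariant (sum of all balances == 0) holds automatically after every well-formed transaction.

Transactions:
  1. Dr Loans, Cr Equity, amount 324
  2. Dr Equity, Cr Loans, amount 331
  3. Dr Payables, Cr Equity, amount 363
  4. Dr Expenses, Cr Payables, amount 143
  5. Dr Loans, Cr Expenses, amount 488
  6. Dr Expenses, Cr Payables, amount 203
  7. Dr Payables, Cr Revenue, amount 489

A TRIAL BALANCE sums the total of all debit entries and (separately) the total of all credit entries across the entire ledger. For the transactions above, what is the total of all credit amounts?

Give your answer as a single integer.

Answer: 2341

Derivation:
Txn 1: credit+=324
Txn 2: credit+=331
Txn 3: credit+=363
Txn 4: credit+=143
Txn 5: credit+=488
Txn 6: credit+=203
Txn 7: credit+=489
Total credits = 2341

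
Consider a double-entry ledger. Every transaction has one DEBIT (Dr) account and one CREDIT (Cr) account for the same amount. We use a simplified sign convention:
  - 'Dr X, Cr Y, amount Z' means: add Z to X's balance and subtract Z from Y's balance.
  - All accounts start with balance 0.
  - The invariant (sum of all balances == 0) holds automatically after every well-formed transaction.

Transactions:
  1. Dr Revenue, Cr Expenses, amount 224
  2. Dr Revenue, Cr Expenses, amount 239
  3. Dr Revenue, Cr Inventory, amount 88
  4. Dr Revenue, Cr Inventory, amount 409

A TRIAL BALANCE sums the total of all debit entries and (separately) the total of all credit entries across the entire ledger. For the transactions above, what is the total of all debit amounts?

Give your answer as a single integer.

Txn 1: debit+=224
Txn 2: debit+=239
Txn 3: debit+=88
Txn 4: debit+=409
Total debits = 960

Answer: 960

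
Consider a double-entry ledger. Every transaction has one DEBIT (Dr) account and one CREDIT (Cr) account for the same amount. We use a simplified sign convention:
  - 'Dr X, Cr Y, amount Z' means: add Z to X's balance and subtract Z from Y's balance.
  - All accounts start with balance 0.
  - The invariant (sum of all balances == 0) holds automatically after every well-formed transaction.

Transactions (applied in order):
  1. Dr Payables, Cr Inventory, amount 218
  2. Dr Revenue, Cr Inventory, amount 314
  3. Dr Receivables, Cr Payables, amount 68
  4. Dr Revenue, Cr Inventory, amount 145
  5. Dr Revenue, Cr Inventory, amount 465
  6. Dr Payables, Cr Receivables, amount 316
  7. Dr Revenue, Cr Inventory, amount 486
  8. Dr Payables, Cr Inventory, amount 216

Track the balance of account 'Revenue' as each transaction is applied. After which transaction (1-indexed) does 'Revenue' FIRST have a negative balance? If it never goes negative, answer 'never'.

After txn 1: Revenue=0
After txn 2: Revenue=314
After txn 3: Revenue=314
After txn 4: Revenue=459
After txn 5: Revenue=924
After txn 6: Revenue=924
After txn 7: Revenue=1410
After txn 8: Revenue=1410

Answer: never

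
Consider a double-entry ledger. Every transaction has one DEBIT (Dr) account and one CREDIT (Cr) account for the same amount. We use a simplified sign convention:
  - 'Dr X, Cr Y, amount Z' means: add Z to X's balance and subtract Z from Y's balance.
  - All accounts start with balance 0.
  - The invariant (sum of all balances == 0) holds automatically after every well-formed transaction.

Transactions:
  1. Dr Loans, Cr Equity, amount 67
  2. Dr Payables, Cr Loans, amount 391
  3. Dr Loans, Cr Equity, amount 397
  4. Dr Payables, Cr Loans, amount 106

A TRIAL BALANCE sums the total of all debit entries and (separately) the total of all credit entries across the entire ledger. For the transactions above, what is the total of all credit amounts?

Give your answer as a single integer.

Answer: 961

Derivation:
Txn 1: credit+=67
Txn 2: credit+=391
Txn 3: credit+=397
Txn 4: credit+=106
Total credits = 961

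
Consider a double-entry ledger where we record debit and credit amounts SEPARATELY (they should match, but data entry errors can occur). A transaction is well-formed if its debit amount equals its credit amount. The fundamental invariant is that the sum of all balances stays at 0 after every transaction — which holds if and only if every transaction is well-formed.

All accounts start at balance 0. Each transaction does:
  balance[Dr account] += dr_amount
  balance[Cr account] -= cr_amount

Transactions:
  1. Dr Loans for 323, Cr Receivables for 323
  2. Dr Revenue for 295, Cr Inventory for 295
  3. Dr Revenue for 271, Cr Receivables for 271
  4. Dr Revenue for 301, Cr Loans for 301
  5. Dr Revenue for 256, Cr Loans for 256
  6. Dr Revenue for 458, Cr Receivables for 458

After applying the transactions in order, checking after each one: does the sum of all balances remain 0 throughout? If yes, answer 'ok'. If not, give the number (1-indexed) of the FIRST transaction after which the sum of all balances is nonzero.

After txn 1: dr=323 cr=323 sum_balances=0
After txn 2: dr=295 cr=295 sum_balances=0
After txn 3: dr=271 cr=271 sum_balances=0
After txn 4: dr=301 cr=301 sum_balances=0
After txn 5: dr=256 cr=256 sum_balances=0
After txn 6: dr=458 cr=458 sum_balances=0

Answer: ok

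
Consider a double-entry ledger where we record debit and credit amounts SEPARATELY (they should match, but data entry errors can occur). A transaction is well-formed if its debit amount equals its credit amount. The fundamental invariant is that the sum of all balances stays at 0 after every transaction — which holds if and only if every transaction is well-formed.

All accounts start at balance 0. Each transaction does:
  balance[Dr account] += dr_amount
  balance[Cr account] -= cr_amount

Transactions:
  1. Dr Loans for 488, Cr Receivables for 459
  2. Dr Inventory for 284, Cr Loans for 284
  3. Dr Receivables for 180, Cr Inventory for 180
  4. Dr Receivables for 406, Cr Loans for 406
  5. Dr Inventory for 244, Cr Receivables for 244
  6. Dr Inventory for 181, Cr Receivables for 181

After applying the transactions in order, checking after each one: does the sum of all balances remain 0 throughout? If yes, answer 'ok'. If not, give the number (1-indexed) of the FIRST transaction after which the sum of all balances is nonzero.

After txn 1: dr=488 cr=459 sum_balances=29
After txn 2: dr=284 cr=284 sum_balances=29
After txn 3: dr=180 cr=180 sum_balances=29
After txn 4: dr=406 cr=406 sum_balances=29
After txn 5: dr=244 cr=244 sum_balances=29
After txn 6: dr=181 cr=181 sum_balances=29

Answer: 1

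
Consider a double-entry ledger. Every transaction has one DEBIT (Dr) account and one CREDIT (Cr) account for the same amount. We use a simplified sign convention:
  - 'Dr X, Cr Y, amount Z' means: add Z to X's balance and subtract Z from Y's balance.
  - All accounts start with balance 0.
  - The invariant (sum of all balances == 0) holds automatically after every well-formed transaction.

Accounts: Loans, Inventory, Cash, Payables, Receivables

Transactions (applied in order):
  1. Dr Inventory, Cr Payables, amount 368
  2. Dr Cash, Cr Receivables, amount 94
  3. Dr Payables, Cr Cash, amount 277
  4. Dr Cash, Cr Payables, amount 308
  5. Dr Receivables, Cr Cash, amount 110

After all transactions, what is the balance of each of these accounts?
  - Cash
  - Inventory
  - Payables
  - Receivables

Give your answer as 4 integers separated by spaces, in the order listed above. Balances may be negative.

Answer: 15 368 -399 16

Derivation:
After txn 1 (Dr Inventory, Cr Payables, amount 368): Inventory=368 Payables=-368
After txn 2 (Dr Cash, Cr Receivables, amount 94): Cash=94 Inventory=368 Payables=-368 Receivables=-94
After txn 3 (Dr Payables, Cr Cash, amount 277): Cash=-183 Inventory=368 Payables=-91 Receivables=-94
After txn 4 (Dr Cash, Cr Payables, amount 308): Cash=125 Inventory=368 Payables=-399 Receivables=-94
After txn 5 (Dr Receivables, Cr Cash, amount 110): Cash=15 Inventory=368 Payables=-399 Receivables=16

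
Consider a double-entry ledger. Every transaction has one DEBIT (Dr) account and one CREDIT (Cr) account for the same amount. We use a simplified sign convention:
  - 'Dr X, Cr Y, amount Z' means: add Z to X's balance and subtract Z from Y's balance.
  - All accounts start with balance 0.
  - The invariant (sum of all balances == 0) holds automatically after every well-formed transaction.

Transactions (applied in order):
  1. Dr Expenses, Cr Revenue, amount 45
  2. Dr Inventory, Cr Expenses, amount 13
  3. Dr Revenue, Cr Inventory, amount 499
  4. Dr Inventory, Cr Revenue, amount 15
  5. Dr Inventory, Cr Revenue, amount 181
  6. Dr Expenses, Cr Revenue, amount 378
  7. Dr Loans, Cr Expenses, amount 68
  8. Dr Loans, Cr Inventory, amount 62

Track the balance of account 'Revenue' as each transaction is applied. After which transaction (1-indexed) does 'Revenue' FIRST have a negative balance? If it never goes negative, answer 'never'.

After txn 1: Revenue=-45

Answer: 1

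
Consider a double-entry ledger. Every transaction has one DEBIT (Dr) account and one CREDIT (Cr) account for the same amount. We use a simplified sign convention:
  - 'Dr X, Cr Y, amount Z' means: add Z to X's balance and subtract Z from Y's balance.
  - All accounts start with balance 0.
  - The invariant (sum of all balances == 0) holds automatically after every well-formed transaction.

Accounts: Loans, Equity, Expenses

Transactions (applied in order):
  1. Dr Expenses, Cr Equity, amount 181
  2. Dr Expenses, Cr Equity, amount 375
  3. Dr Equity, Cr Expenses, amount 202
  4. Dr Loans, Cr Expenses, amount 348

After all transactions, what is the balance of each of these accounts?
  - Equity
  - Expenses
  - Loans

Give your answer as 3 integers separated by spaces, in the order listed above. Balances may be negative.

After txn 1 (Dr Expenses, Cr Equity, amount 181): Equity=-181 Expenses=181
After txn 2 (Dr Expenses, Cr Equity, amount 375): Equity=-556 Expenses=556
After txn 3 (Dr Equity, Cr Expenses, amount 202): Equity=-354 Expenses=354
After txn 4 (Dr Loans, Cr Expenses, amount 348): Equity=-354 Expenses=6 Loans=348

Answer: -354 6 348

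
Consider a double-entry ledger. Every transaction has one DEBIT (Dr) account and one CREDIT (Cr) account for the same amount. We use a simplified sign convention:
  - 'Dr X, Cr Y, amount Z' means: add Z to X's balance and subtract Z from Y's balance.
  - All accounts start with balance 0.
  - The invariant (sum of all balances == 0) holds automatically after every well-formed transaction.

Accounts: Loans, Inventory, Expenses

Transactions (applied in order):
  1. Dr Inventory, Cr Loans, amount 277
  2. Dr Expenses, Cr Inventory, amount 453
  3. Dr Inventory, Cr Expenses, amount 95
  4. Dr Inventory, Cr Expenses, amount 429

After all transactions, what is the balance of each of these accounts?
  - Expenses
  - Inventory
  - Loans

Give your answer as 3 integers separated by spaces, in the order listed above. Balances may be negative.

After txn 1 (Dr Inventory, Cr Loans, amount 277): Inventory=277 Loans=-277
After txn 2 (Dr Expenses, Cr Inventory, amount 453): Expenses=453 Inventory=-176 Loans=-277
After txn 3 (Dr Inventory, Cr Expenses, amount 95): Expenses=358 Inventory=-81 Loans=-277
After txn 4 (Dr Inventory, Cr Expenses, amount 429): Expenses=-71 Inventory=348 Loans=-277

Answer: -71 348 -277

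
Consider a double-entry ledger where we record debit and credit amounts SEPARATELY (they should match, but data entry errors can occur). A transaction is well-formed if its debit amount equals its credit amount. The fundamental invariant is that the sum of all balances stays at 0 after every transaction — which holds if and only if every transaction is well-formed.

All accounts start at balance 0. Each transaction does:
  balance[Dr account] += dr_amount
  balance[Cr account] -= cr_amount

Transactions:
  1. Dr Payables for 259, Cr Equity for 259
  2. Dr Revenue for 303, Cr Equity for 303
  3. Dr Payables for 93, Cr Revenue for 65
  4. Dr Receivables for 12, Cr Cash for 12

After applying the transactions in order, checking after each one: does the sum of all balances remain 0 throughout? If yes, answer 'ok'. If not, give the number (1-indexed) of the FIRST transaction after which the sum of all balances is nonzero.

After txn 1: dr=259 cr=259 sum_balances=0
After txn 2: dr=303 cr=303 sum_balances=0
After txn 3: dr=93 cr=65 sum_balances=28
After txn 4: dr=12 cr=12 sum_balances=28

Answer: 3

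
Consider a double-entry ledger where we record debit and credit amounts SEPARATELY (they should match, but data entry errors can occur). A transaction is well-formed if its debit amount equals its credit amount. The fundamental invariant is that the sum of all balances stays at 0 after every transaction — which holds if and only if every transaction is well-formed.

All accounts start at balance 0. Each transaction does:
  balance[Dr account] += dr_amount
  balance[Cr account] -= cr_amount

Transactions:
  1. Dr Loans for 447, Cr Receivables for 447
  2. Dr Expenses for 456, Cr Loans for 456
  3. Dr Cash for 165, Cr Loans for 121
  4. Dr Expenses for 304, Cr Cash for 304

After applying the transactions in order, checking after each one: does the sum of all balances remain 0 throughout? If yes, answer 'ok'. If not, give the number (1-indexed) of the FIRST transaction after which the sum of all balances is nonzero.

After txn 1: dr=447 cr=447 sum_balances=0
After txn 2: dr=456 cr=456 sum_balances=0
After txn 3: dr=165 cr=121 sum_balances=44
After txn 4: dr=304 cr=304 sum_balances=44

Answer: 3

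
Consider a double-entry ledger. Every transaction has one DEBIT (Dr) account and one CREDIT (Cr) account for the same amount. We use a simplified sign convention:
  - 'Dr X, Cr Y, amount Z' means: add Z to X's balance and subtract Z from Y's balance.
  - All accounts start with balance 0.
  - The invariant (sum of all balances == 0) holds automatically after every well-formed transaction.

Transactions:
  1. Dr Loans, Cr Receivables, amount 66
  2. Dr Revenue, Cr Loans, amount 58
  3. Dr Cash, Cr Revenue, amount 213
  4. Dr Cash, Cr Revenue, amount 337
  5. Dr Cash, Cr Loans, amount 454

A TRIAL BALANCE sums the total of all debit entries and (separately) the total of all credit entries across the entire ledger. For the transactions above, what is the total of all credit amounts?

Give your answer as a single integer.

Txn 1: credit+=66
Txn 2: credit+=58
Txn 3: credit+=213
Txn 4: credit+=337
Txn 5: credit+=454
Total credits = 1128

Answer: 1128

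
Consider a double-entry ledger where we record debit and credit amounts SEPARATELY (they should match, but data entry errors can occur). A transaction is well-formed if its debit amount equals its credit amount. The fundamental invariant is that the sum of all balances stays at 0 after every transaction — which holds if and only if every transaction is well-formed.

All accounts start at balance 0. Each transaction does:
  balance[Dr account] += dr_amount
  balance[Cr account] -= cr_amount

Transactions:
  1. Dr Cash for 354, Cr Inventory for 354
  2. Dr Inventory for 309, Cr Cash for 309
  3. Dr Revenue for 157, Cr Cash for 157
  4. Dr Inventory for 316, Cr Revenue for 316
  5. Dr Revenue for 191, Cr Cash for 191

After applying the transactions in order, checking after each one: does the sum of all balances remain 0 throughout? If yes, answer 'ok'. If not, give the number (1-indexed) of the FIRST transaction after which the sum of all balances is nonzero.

After txn 1: dr=354 cr=354 sum_balances=0
After txn 2: dr=309 cr=309 sum_balances=0
After txn 3: dr=157 cr=157 sum_balances=0
After txn 4: dr=316 cr=316 sum_balances=0
After txn 5: dr=191 cr=191 sum_balances=0

Answer: ok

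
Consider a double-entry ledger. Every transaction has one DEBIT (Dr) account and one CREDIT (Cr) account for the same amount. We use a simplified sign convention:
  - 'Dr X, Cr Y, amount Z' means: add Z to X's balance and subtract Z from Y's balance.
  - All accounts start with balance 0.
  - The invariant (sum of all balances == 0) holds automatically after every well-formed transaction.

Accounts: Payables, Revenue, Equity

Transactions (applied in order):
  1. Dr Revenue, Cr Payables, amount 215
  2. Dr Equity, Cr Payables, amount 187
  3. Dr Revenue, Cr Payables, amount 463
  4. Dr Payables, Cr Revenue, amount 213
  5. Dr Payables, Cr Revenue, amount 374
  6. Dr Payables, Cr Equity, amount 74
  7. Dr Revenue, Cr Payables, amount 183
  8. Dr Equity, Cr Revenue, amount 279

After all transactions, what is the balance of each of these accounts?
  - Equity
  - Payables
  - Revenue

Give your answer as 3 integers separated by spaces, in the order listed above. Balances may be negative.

Answer: 392 -387 -5

Derivation:
After txn 1 (Dr Revenue, Cr Payables, amount 215): Payables=-215 Revenue=215
After txn 2 (Dr Equity, Cr Payables, amount 187): Equity=187 Payables=-402 Revenue=215
After txn 3 (Dr Revenue, Cr Payables, amount 463): Equity=187 Payables=-865 Revenue=678
After txn 4 (Dr Payables, Cr Revenue, amount 213): Equity=187 Payables=-652 Revenue=465
After txn 5 (Dr Payables, Cr Revenue, amount 374): Equity=187 Payables=-278 Revenue=91
After txn 6 (Dr Payables, Cr Equity, amount 74): Equity=113 Payables=-204 Revenue=91
After txn 7 (Dr Revenue, Cr Payables, amount 183): Equity=113 Payables=-387 Revenue=274
After txn 8 (Dr Equity, Cr Revenue, amount 279): Equity=392 Payables=-387 Revenue=-5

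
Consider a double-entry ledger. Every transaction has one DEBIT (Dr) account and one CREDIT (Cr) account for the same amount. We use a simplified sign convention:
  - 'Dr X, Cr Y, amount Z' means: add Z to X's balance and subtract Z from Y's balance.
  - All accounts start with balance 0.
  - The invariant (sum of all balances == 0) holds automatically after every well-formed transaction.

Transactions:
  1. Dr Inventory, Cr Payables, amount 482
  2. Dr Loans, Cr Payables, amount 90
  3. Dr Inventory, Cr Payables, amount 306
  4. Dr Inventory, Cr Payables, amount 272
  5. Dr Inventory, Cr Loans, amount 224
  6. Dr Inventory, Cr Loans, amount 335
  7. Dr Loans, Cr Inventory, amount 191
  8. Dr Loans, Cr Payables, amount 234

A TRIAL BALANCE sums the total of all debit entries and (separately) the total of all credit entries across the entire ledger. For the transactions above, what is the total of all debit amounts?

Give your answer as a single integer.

Txn 1: debit+=482
Txn 2: debit+=90
Txn 3: debit+=306
Txn 4: debit+=272
Txn 5: debit+=224
Txn 6: debit+=335
Txn 7: debit+=191
Txn 8: debit+=234
Total debits = 2134

Answer: 2134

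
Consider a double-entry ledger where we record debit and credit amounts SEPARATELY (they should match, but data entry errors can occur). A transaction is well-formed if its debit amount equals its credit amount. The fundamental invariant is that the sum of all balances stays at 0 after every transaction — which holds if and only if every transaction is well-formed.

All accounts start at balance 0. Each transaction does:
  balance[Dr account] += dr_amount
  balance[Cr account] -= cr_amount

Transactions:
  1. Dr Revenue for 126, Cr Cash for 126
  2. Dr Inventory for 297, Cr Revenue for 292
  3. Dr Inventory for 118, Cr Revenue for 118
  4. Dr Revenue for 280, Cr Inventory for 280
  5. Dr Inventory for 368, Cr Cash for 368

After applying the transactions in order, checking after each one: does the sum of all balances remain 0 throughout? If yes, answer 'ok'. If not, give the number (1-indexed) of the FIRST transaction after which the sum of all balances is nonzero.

Answer: 2

Derivation:
After txn 1: dr=126 cr=126 sum_balances=0
After txn 2: dr=297 cr=292 sum_balances=5
After txn 3: dr=118 cr=118 sum_balances=5
After txn 4: dr=280 cr=280 sum_balances=5
After txn 5: dr=368 cr=368 sum_balances=5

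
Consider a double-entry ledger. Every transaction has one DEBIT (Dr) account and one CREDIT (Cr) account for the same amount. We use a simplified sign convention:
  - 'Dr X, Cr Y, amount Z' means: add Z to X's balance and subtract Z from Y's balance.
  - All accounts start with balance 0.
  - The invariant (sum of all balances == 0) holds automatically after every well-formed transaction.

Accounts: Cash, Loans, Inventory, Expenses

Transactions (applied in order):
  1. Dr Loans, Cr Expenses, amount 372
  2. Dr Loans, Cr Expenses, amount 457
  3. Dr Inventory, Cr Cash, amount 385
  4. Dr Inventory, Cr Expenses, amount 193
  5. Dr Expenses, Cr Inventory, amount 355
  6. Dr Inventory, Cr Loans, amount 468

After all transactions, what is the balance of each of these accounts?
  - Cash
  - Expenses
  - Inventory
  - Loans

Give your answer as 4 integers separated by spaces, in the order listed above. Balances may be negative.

Answer: -385 -667 691 361

Derivation:
After txn 1 (Dr Loans, Cr Expenses, amount 372): Expenses=-372 Loans=372
After txn 2 (Dr Loans, Cr Expenses, amount 457): Expenses=-829 Loans=829
After txn 3 (Dr Inventory, Cr Cash, amount 385): Cash=-385 Expenses=-829 Inventory=385 Loans=829
After txn 4 (Dr Inventory, Cr Expenses, amount 193): Cash=-385 Expenses=-1022 Inventory=578 Loans=829
After txn 5 (Dr Expenses, Cr Inventory, amount 355): Cash=-385 Expenses=-667 Inventory=223 Loans=829
After txn 6 (Dr Inventory, Cr Loans, amount 468): Cash=-385 Expenses=-667 Inventory=691 Loans=361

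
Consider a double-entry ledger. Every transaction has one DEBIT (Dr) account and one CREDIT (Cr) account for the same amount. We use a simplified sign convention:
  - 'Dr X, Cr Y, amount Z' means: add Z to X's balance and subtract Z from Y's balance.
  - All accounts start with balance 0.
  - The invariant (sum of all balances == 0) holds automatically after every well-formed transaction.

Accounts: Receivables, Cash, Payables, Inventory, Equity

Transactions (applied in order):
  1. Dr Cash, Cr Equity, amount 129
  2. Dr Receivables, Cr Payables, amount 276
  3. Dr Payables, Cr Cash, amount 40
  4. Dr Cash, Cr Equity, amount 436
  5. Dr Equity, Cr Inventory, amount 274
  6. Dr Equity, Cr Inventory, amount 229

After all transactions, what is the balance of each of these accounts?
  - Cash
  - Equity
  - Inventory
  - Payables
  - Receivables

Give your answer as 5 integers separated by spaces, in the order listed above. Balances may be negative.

After txn 1 (Dr Cash, Cr Equity, amount 129): Cash=129 Equity=-129
After txn 2 (Dr Receivables, Cr Payables, amount 276): Cash=129 Equity=-129 Payables=-276 Receivables=276
After txn 3 (Dr Payables, Cr Cash, amount 40): Cash=89 Equity=-129 Payables=-236 Receivables=276
After txn 4 (Dr Cash, Cr Equity, amount 436): Cash=525 Equity=-565 Payables=-236 Receivables=276
After txn 5 (Dr Equity, Cr Inventory, amount 274): Cash=525 Equity=-291 Inventory=-274 Payables=-236 Receivables=276
After txn 6 (Dr Equity, Cr Inventory, amount 229): Cash=525 Equity=-62 Inventory=-503 Payables=-236 Receivables=276

Answer: 525 -62 -503 -236 276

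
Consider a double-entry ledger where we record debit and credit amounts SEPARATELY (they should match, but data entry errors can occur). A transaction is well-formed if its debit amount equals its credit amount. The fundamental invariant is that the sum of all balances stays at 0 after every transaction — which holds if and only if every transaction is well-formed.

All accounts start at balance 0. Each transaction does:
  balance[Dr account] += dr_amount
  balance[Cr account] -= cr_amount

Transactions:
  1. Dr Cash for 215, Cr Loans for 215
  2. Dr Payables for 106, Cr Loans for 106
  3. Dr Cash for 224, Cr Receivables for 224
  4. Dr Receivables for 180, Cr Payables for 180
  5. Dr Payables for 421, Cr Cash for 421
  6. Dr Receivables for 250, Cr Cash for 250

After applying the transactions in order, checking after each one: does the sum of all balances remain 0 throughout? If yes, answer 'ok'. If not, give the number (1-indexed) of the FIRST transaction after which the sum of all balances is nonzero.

After txn 1: dr=215 cr=215 sum_balances=0
After txn 2: dr=106 cr=106 sum_balances=0
After txn 3: dr=224 cr=224 sum_balances=0
After txn 4: dr=180 cr=180 sum_balances=0
After txn 5: dr=421 cr=421 sum_balances=0
After txn 6: dr=250 cr=250 sum_balances=0

Answer: ok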